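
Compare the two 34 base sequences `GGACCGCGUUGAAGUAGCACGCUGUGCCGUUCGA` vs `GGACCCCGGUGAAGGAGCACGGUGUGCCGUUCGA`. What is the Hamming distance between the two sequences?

Mismatches (1-based): position 6: G→C; position 9: U→G; position 15: U→G; position 22: C→G.

4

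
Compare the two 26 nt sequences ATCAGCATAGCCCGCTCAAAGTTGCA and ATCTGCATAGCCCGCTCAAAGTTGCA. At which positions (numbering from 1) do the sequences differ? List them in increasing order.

4

Differences at position 4 (A→T).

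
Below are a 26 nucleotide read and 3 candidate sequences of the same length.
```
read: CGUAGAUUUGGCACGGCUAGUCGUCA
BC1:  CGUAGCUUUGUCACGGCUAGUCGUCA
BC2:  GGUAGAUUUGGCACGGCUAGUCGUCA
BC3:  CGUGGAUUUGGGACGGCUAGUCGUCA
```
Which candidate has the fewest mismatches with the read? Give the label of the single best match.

Hamming distances to read — BC1: 2; BC2: 1; BC3: 2.
Smallest is BC2 with 1 mismatch.

BC2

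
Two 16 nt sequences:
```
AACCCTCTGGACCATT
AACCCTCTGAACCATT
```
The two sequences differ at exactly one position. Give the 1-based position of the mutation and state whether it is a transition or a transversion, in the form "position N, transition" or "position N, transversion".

position 10, transition

Position 10 changes G→A. G is a purine and A is a purine, so this is a transition.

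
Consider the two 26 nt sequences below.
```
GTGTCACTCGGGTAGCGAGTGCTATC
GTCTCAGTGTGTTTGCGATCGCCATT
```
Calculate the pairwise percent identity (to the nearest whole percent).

62%

10 positions differ (3, 7, 9, 10, 12, 14, 19, 20, 23, 26), so 16 of 26 match: 16/26 = 61.54%.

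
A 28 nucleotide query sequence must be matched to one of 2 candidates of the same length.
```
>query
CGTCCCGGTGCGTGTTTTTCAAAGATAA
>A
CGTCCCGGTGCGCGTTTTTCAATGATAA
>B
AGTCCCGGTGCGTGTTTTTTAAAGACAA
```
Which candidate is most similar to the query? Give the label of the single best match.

A

Hamming distances to query — A: 2; B: 3.
Smallest is A with 2 mismatches.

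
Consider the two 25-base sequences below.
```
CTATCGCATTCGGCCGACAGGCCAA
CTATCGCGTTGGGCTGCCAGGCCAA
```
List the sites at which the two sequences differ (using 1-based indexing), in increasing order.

8, 11, 15, 17

Differences at site 8 (A→G), site 11 (C→G), site 15 (C→T), site 17 (A→C).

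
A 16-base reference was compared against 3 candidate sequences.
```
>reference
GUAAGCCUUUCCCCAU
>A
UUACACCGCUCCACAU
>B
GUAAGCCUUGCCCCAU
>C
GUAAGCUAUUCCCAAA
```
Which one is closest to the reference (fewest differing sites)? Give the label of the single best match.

B

Hamming distances to reference — A: 6; B: 1; C: 4.
Smallest is B with 1 mismatch.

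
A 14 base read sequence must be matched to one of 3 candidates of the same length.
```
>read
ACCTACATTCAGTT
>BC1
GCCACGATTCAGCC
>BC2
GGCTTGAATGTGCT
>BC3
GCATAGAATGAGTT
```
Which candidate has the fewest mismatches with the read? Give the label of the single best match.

BC1 differs at 6 positions; BC2 differs at 8 positions; BC3 differs at 5 positions. The closest is BC3.

BC3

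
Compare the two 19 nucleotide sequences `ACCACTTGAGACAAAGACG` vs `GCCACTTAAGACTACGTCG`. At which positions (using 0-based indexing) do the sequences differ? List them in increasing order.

0, 7, 12, 14, 16

Differences at position 0 (A→G), position 7 (G→A), position 12 (A→T), position 14 (A→C), position 16 (A→T).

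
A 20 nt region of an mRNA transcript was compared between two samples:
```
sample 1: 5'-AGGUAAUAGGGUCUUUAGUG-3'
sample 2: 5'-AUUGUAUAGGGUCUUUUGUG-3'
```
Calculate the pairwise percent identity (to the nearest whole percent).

75%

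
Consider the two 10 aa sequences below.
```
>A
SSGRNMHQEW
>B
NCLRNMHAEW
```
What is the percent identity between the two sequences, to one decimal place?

Mismatches at positions 1, 2, 3, 8 (1-based): 4 of 10.
Identical positions: 6/10 = 60% → 60.0%.

60.0%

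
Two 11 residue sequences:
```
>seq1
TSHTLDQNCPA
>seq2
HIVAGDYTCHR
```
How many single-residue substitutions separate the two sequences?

Comparing position by position, 9 positions differ: 1 (T/H), 2 (S/I), 3 (H/V), 4 (T/A), 5 (L/G), 7 (Q/Y), 8 (N/T), 10 (P/H), 11 (A/R).

9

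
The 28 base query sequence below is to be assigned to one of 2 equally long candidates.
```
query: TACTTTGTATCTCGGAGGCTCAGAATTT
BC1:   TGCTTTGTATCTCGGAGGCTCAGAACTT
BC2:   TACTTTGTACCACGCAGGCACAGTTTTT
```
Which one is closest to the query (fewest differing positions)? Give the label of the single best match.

BC1 differs at 2 positions; BC2 differs at 6 positions. The closest is BC1.

BC1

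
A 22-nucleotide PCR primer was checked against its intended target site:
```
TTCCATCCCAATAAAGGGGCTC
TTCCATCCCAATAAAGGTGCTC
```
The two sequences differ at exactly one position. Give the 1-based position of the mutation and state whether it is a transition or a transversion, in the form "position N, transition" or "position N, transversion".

position 18, transversion

The sequences differ only at position 18: G→T (purine→pyrimidine), a transversion.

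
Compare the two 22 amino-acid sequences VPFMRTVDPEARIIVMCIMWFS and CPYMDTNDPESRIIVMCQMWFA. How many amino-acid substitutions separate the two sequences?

7

Mismatches (1-based): position 1: V→C; position 3: F→Y; position 5: R→D; position 7: V→N; position 11: A→S; position 18: I→Q; position 22: S→A.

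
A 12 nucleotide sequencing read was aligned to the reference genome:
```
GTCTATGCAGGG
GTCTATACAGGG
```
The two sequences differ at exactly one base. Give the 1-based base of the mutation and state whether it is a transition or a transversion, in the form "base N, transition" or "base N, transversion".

Base 7 changes G→A. G is a purine and A is a purine, so this is a transition.

base 7, transition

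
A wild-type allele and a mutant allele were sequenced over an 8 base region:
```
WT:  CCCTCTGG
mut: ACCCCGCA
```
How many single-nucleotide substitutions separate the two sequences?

5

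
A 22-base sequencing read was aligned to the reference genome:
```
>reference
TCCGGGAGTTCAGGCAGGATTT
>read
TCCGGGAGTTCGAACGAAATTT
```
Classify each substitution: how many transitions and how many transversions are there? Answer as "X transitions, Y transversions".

6 transitions, 0 transversions

Transitions (purine↔purine or pyrimidine↔pyrimidine): 12 A→G, 13 G→A, 14 G→A, 16 A→G, 17 G→A, 18 G→A.
Transversions (purine↔pyrimidine): none.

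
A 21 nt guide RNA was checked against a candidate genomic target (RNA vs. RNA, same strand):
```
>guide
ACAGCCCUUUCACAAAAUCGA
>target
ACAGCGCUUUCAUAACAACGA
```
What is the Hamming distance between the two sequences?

Comparing position by position, 4 positions differ: 6 (C/G), 13 (C/U), 16 (A/C), 18 (U/A).

4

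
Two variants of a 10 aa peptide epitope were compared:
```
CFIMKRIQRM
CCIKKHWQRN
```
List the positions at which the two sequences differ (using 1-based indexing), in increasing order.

2, 4, 6, 7, 10

Scanning 1-based: 2: F/C; 4: M/K; 6: R/H; 7: I/W; 10: M/N.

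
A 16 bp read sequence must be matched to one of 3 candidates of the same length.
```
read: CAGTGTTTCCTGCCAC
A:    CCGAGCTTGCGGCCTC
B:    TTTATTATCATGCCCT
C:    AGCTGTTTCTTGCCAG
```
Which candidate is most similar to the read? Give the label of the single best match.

Hamming distances to read — A: 6; B: 9; C: 5.
Smallest is C with 5 mismatches.

C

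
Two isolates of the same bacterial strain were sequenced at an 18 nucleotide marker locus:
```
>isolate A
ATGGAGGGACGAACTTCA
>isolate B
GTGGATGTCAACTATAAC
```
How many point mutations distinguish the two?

Comparing position by position, 12 bases differ: 1 (A/G), 6 (G/T), 8 (G/T), 9 (A/C), 10 (C/A), 11 (G/A), 12 (A/C), 13 (A/T), 14 (C/A), 16 (T/A), 17 (C/A), 18 (A/C).

12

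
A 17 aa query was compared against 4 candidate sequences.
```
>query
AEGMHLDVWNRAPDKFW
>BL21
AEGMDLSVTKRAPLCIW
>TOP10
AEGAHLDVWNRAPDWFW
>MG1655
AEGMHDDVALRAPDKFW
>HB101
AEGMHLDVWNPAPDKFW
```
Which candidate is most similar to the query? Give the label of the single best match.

HB101

Hamming distances to query — BL21: 7; TOP10: 2; MG1655: 3; HB101: 1.
Smallest is HB101 with 1 mismatch.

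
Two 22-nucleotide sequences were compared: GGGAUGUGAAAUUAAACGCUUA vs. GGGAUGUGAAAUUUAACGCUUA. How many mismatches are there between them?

1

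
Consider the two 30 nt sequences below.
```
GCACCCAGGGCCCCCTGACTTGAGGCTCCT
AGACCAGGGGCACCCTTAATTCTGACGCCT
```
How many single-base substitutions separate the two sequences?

11

Comparing position by position, 11 sites differ: 1 (G/A), 2 (C/G), 6 (C/A), 7 (A/G), 12 (C/A), 17 (G/T), 19 (C/A), 22 (G/C), 23 (A/T), 25 (G/A), 27 (T/G).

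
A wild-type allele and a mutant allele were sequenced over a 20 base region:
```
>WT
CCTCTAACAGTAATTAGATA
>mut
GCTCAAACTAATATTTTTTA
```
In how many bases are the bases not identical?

9

The sequences differ at bases 1, 5, 9, 10, 11, 12, 16, 17, 18 (1-based) — 9 in total.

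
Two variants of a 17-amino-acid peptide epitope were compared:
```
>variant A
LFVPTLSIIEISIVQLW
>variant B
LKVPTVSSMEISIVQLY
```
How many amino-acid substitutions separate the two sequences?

5

The sequences differ at residues 2, 6, 8, 9, 17 (1-based) — 5 in total.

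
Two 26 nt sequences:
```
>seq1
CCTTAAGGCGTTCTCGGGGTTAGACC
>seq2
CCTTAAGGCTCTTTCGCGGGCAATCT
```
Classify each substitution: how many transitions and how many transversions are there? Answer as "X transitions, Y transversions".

5 transitions, 4 transversions

Mismatches (1-based):
site 10: G→T (purine→pyrimidine, transversion)
site 11: T→C (pyrimidine→pyrimidine, transition)
site 13: C→T (pyrimidine→pyrimidine, transition)
site 17: G→C (purine→pyrimidine, transversion)
site 20: T→G (pyrimidine→purine, transversion)
site 21: T→C (pyrimidine→pyrimidine, transition)
site 23: G→A (purine→purine, transition)
site 24: A→T (purine→pyrimidine, transversion)
site 26: C→T (pyrimidine→pyrimidine, transition)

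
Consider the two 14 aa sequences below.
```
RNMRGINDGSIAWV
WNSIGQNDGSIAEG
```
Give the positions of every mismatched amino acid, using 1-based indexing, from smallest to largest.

Scanning 1-based: 1: R/W; 3: M/S; 4: R/I; 6: I/Q; 13: W/E; 14: V/G.

1, 3, 4, 6, 13, 14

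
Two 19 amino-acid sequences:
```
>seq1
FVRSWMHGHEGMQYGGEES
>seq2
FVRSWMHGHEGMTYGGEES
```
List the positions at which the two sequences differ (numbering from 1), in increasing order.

Scanning 1-based: 13: Q/T.

13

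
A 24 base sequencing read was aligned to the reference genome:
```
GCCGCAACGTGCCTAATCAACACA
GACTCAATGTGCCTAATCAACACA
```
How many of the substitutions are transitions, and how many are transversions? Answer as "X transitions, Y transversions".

1 transition, 2 transversions

Mismatches (1-based):
base 2: C→A (pyrimidine→purine, transversion)
base 4: G→T (purine→pyrimidine, transversion)
base 8: C→T (pyrimidine→pyrimidine, transition)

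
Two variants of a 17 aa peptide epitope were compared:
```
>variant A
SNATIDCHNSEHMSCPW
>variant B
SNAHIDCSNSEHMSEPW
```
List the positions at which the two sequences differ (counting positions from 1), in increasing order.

4, 8, 15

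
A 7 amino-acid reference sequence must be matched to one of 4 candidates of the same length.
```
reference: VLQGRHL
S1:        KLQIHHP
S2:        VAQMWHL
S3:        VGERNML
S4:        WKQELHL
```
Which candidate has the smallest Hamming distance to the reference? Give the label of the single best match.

S2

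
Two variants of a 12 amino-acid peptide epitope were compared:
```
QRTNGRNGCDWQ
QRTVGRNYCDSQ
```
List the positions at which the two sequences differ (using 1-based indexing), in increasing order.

4, 8, 11

Differences at position 4 (N→V), position 8 (G→Y), position 11 (W→S).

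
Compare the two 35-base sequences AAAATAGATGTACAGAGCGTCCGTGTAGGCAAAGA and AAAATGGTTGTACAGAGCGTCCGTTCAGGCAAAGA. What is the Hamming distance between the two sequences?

Mismatches (1-based): position 6: A→G; position 8: A→T; position 25: G→T; position 26: T→C.

4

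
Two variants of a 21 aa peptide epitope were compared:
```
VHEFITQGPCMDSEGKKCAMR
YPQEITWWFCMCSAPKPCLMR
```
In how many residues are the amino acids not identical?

The sequences differ at residues 1, 2, 3, 4, 7, 8, 9, 12, 14, 15, 17, 19 (1-based) — 12 in total.

12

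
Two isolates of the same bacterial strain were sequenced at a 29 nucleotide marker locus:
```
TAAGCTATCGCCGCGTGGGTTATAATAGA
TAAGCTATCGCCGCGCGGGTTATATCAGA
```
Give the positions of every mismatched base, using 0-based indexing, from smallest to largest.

Scanning 0-based: 15: T/C; 24: A/T; 25: T/C.

15, 24, 25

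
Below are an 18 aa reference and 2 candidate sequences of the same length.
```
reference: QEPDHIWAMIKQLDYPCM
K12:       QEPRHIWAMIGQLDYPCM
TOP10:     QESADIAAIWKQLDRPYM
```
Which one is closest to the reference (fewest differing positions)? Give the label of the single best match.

Hamming distances to reference — K12: 2; TOP10: 8.
Smallest is K12 with 2 mismatches.

K12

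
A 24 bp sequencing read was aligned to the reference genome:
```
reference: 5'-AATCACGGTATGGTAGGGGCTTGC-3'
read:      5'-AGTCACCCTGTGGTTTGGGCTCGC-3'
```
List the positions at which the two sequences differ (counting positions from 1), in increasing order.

Scanning 1-based: 2: A/G; 7: G/C; 8: G/C; 10: A/G; 15: A/T; 16: G/T; 22: T/C.

2, 7, 8, 10, 15, 16, 22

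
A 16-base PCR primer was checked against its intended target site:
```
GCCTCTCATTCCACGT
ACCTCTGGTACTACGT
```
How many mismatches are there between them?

5

Comparing position by position, 5 sites differ: 1 (G/A), 7 (C/G), 8 (A/G), 10 (T/A), 12 (C/T).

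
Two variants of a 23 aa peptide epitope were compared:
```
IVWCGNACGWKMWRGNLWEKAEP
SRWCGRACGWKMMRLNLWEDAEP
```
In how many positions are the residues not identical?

6

Mismatches (1-based): position 1: I→S; position 2: V→R; position 6: N→R; position 13: W→M; position 15: G→L; position 20: K→D.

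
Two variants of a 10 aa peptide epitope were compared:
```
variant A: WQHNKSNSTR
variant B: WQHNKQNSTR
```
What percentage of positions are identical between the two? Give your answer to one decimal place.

90.0%

1 position differs (6), so 9 of 10 match: 9/10 = 90%.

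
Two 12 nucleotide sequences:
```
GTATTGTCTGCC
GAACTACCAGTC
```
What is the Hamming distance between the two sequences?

6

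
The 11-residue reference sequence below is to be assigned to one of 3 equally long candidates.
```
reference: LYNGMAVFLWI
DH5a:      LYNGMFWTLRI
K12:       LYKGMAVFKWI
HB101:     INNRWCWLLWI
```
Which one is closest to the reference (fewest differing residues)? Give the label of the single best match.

DH5a differs at 4 residues; K12 differs at 2 residues; HB101 differs at 7 residues. The closest is K12.

K12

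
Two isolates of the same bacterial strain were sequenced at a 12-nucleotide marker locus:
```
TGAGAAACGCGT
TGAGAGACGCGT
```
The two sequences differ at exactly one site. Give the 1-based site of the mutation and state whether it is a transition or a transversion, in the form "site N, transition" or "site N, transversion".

site 6, transition

The sequences differ only at site 6: A→G (purine→purine), a transition.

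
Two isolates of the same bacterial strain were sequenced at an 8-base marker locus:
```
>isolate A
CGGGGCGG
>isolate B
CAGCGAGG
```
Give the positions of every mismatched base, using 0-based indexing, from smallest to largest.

1, 3, 5

Scanning 0-based: 1: G/A; 3: G/C; 5: C/A.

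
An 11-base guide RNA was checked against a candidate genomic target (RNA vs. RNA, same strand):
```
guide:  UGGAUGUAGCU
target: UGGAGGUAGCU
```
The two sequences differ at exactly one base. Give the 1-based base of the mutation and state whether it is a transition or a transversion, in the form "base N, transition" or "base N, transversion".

The sequences differ only at base 5: U→G (pyrimidine→purine), a transversion.

base 5, transversion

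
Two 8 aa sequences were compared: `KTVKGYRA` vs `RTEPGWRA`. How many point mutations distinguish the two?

Comparing position by position, 4 residues differ: 1 (K/R), 3 (V/E), 4 (K/P), 6 (Y/W).

4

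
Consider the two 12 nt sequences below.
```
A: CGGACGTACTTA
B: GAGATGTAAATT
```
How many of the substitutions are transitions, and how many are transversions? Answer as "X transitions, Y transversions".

2 transitions, 4 transversions

Mismatches (1-based):
base 1: C→G (pyrimidine→purine, transversion)
base 2: G→A (purine→purine, transition)
base 5: C→T (pyrimidine→pyrimidine, transition)
base 9: C→A (pyrimidine→purine, transversion)
base 10: T→A (pyrimidine→purine, transversion)
base 12: A→T (purine→pyrimidine, transversion)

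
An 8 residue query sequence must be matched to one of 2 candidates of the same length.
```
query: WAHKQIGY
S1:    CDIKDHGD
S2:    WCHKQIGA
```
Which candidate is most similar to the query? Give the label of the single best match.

Hamming distances to query — S1: 6; S2: 2.
Smallest is S2 with 2 mismatches.

S2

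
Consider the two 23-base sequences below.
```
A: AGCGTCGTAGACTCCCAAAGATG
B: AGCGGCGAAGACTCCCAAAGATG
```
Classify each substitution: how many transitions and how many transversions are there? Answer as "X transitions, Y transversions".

0 transitions, 2 transversions

Transitions (purine↔purine or pyrimidine↔pyrimidine): none.
Transversions (purine↔pyrimidine): 5 T→G, 8 T→A.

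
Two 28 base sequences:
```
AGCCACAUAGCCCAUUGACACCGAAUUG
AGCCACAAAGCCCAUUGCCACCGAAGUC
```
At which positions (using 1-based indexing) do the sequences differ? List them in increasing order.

Scanning 1-based: 8: U/A; 18: A/C; 26: U/G; 28: G/C.

8, 18, 26, 28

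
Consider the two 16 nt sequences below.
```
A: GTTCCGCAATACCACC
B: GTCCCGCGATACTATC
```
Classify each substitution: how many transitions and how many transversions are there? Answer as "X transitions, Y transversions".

4 transitions, 0 transversions

Mismatches (1-based):
position 3: T→C (pyrimidine→pyrimidine, transition)
position 8: A→G (purine→purine, transition)
position 13: C→T (pyrimidine→pyrimidine, transition)
position 15: C→T (pyrimidine→pyrimidine, transition)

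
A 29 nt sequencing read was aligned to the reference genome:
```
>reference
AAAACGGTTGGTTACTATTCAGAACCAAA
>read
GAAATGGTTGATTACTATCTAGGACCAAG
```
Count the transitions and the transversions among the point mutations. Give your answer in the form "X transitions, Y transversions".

7 transitions, 0 transversions

Mismatches (1-based):
site 1: A→G (purine→purine, transition)
site 5: C→T (pyrimidine→pyrimidine, transition)
site 11: G→A (purine→purine, transition)
site 19: T→C (pyrimidine→pyrimidine, transition)
site 20: C→T (pyrimidine→pyrimidine, transition)
site 23: A→G (purine→purine, transition)
site 29: A→G (purine→purine, transition)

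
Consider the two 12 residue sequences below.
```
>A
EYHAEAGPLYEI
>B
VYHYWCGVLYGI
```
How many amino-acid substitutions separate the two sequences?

Mismatches (1-based): residue 1: E→V; residue 4: A→Y; residue 5: E→W; residue 6: A→C; residue 8: P→V; residue 11: E→G.

6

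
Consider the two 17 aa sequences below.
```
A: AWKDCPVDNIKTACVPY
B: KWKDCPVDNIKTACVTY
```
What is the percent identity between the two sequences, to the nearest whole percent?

88%

Mismatches at positions 1, 16 (1-based): 2 of 17.
Identical positions: 15/17 = 88.24% → 88%.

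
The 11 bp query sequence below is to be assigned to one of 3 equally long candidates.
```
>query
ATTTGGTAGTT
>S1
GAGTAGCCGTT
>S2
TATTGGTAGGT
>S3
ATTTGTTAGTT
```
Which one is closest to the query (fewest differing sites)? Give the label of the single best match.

S3

Hamming distances to query — S1: 6; S2: 3; S3: 1.
Smallest is S3 with 1 mismatch.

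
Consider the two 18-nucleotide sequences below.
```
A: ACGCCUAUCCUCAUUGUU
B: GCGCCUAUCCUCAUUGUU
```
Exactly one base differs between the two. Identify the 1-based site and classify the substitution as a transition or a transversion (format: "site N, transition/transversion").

site 1, transition

Site 1 changes A→G. A is a purine and G is a purine, so this is a transition.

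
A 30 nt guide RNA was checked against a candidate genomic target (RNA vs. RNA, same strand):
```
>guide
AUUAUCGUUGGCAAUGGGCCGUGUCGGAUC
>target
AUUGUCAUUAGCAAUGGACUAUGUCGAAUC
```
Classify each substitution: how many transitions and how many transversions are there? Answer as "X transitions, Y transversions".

7 transitions, 0 transversions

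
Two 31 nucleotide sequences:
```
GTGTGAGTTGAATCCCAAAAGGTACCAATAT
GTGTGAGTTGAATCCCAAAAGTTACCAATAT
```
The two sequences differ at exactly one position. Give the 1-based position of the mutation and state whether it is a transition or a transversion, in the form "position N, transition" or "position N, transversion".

position 22, transversion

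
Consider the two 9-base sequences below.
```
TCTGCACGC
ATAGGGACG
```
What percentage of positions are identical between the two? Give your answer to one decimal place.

11.1%

8 positions differ (1, 2, 3, 5, 6, 7, 8, 9), so 1 of 9 match: 1/9 = 11.11%.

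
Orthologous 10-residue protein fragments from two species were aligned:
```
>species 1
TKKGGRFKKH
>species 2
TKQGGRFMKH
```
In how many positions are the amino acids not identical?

Comparing position by position, 2 positions differ: 3 (K/Q), 8 (K/M).

2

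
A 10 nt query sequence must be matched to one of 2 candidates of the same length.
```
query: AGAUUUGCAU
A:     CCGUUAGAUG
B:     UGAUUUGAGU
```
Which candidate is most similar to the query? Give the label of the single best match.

B

A differs at 7 bases; B differs at 3 bases. The closest is B.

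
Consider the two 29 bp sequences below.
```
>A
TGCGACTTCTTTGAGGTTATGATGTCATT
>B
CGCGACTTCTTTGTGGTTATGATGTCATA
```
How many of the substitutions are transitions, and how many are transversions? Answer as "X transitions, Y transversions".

1 transition, 2 transversions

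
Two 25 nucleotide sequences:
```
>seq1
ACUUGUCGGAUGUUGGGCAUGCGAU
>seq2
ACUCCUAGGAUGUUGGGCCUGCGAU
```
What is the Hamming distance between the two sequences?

Mismatches (1-based): site 4: U→C; site 5: G→C; site 7: C→A; site 19: A→C.

4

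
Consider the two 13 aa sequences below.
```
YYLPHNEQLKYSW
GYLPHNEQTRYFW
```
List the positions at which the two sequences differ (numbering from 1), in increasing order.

1, 9, 10, 12

Scanning 1-based: 1: Y/G; 9: L/T; 10: K/R; 12: S/F.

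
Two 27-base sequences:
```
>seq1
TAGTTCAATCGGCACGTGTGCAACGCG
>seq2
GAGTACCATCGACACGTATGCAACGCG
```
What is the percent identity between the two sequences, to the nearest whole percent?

Mismatches at positions 1, 5, 7, 12, 18 (1-based): 5 of 27.
Identical positions: 22/27 = 81.48% → 81%.

81%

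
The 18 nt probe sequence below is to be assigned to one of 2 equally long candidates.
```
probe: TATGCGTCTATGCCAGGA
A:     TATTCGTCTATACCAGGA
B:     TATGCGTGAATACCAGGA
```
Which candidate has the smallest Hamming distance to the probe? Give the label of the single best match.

A differs at 2 positions; B differs at 3 positions. The closest is A.

A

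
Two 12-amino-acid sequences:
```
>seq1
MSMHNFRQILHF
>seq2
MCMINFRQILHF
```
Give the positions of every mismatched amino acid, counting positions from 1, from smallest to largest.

2, 4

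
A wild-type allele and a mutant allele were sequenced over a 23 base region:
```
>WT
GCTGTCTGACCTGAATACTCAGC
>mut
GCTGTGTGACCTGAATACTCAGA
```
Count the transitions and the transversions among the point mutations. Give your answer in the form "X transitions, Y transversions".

0 transitions, 2 transversions

Mismatches (1-based):
base 6: C→G (pyrimidine→purine, transversion)
base 23: C→A (pyrimidine→purine, transversion)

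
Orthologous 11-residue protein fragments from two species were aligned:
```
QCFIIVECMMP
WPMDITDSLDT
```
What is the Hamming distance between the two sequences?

10

Comparing position by position, 10 residues differ: 1 (Q/W), 2 (C/P), 3 (F/M), 4 (I/D), 6 (V/T), 7 (E/D), 8 (C/S), 9 (M/L), 10 (M/D), 11 (P/T).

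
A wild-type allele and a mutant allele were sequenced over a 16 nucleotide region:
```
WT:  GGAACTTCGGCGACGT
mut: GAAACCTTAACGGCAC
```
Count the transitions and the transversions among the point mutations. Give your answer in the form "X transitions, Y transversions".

8 transitions, 0 transversions

Mismatches (1-based):
site 2: G→A (purine→purine, transition)
site 6: T→C (pyrimidine→pyrimidine, transition)
site 8: C→T (pyrimidine→pyrimidine, transition)
site 9: G→A (purine→purine, transition)
site 10: G→A (purine→purine, transition)
site 13: A→G (purine→purine, transition)
site 15: G→A (purine→purine, transition)
site 16: T→C (pyrimidine→pyrimidine, transition)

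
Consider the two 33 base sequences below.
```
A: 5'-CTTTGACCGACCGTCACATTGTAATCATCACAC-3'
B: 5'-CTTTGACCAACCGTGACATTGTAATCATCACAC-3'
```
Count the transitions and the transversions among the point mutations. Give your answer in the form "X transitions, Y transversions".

1 transition, 1 transversion

Transitions (purine↔purine or pyrimidine↔pyrimidine): 9 G→A.
Transversions (purine↔pyrimidine): 15 C→G.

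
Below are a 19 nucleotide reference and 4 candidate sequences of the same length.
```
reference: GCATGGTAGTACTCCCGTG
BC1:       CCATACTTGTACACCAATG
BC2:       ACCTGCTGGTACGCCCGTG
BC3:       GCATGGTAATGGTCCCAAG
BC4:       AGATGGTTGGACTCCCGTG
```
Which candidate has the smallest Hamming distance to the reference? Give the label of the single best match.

BC4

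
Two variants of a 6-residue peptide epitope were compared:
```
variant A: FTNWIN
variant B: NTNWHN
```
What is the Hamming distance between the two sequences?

The sequences differ at positions 1, 5 (1-based) — 2 in total.

2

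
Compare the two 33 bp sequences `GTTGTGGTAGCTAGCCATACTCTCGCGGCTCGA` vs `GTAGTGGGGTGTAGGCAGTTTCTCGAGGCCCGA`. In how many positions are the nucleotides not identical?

11

The sequences differ at positions 3, 8, 9, 10, 11, 15, 18, 19, 20, 26, 30 (1-based) — 11 in total.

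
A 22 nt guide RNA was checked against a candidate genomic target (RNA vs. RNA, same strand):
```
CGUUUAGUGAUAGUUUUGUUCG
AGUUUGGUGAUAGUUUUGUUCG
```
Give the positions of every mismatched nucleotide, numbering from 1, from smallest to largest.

1, 6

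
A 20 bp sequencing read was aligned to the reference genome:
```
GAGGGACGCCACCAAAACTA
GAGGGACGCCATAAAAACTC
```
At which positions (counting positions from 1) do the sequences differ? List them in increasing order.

Differences at position 12 (C→T), position 13 (C→A), position 20 (A→C).

12, 13, 20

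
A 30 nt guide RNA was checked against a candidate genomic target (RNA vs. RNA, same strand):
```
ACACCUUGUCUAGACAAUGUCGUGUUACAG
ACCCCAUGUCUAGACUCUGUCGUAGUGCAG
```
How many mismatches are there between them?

7

Comparing position by position, 7 sites differ: 3 (A/C), 6 (U/A), 16 (A/U), 17 (A/C), 24 (G/A), 25 (U/G), 27 (A/G).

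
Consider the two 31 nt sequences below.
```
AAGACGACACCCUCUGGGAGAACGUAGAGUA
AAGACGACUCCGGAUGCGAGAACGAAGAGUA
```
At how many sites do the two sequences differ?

6

Mismatches (1-based): site 9: A→U; site 12: C→G; site 13: U→G; site 14: C→A; site 17: G→C; site 25: U→A.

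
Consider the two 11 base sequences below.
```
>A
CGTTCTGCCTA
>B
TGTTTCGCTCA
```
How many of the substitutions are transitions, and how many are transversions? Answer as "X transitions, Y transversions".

5 transitions, 0 transversions

Transitions (purine↔purine or pyrimidine↔pyrimidine): 1 C→T, 5 C→T, 6 T→C, 9 C→T, 10 T→C.
Transversions (purine↔pyrimidine): none.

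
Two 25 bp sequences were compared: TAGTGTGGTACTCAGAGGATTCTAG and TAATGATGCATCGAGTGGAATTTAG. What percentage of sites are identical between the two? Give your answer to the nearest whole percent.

Mismatches at positions 3, 6, 7, 9, 11, 12, 13, 16, 20, 22 (1-based): 10 of 25.
Identical positions: 15/25 = 60% → 60%.

60%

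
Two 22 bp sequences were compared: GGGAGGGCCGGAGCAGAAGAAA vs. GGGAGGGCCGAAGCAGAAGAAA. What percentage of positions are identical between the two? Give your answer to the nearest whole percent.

95%

1 position differs (11), so 21 of 22 match: 21/22 = 95.45%.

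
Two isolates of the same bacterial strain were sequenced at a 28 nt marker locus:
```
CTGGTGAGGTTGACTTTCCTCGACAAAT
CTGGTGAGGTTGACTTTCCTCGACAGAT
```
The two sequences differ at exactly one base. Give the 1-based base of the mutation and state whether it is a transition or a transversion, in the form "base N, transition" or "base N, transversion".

base 26, transition

Base 26 changes A→G. A is a purine and G is a purine, so this is a transition.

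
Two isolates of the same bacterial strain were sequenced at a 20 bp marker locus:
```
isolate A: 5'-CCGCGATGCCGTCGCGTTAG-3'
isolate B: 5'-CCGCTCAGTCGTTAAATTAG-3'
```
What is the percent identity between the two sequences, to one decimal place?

8 positions differ (5, 6, 7, 9, 13, 14, 15, 16), so 12 of 20 match: 12/20 = 60%.

60.0%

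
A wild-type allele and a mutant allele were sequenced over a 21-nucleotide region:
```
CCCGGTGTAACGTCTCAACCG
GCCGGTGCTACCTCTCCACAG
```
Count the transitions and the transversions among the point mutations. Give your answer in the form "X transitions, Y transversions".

1 transition, 5 transversions

Transitions (purine↔purine or pyrimidine↔pyrimidine): 8 T→C.
Transversions (purine↔pyrimidine): 1 C→G, 9 A→T, 12 G→C, 17 A→C, 20 C→A.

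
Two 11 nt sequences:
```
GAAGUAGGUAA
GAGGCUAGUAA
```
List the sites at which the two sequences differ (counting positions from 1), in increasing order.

Scanning 1-based: 3: A/G; 5: U/C; 6: A/U; 7: G/A.

3, 5, 6, 7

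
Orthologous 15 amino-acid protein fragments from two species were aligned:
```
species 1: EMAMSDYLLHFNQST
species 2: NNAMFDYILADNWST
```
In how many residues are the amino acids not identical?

Comparing position by position, 7 residues differ: 1 (E/N), 2 (M/N), 5 (S/F), 8 (L/I), 10 (H/A), 11 (F/D), 13 (Q/W).

7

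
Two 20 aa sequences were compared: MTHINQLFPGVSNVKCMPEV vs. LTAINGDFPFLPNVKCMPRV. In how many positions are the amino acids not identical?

Comparing position by position, 8 positions differ: 1 (M/L), 3 (H/A), 6 (Q/G), 7 (L/D), 10 (G/F), 11 (V/L), 12 (S/P), 19 (E/R).

8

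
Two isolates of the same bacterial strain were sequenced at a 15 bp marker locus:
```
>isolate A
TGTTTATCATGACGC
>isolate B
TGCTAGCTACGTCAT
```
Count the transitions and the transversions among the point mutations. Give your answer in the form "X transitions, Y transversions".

Transitions (purine↔purine or pyrimidine↔pyrimidine): 3 T→C, 6 A→G, 7 T→C, 8 C→T, 10 T→C, 14 G→A, 15 C→T.
Transversions (purine↔pyrimidine): 5 T→A, 12 A→T.

7 transitions, 2 transversions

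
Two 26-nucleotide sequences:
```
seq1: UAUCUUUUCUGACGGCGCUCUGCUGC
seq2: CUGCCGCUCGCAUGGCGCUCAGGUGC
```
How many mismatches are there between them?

11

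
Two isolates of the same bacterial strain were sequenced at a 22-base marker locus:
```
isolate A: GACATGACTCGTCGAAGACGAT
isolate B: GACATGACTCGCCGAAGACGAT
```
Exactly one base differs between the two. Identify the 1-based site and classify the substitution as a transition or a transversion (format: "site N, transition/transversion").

site 12, transition

The sequences differ only at site 12: T→C (pyrimidine→pyrimidine), a transition.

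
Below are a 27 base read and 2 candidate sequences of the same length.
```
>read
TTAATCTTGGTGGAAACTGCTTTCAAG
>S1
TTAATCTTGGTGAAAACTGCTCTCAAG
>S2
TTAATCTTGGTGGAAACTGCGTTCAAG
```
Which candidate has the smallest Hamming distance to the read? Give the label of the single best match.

S2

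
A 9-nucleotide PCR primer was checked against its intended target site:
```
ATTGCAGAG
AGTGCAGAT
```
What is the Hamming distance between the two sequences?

2

Comparing position by position, 2 positions differ: 2 (T/G), 9 (G/T).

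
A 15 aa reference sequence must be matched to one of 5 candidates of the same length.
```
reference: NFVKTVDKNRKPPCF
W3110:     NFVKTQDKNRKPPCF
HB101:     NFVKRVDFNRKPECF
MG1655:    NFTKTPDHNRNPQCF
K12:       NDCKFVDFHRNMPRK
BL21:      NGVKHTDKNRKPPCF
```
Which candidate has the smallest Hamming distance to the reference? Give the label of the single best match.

W3110

Hamming distances to reference — W3110: 1; HB101: 3; MG1655: 5; K12: 9; BL21: 3.
Smallest is W3110 with 1 mismatch.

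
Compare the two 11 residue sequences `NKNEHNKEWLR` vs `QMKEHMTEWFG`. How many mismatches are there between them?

The sequences differ at residues 1, 2, 3, 6, 7, 10, 11 (1-based) — 7 in total.

7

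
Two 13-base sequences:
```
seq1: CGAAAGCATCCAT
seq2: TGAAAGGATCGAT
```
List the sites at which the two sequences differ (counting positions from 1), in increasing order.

1, 7, 11

Differences at site 1 (C→T), site 7 (C→G), site 11 (C→G).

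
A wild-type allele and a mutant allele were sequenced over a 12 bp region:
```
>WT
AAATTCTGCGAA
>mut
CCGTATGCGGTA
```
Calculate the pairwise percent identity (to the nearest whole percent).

25%

Mismatches at positions 1, 2, 3, 5, 6, 7, 8, 9, 11 (1-based): 9 of 12.
Identical positions: 3/12 = 25% → 25%.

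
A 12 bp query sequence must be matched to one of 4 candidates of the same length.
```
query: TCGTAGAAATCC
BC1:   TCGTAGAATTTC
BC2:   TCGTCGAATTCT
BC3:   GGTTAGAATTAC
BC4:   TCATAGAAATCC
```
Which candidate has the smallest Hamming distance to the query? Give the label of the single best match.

BC1 differs at 2 bases; BC2 differs at 3 bases; BC3 differs at 5 bases; BC4 differs at 1 base. The closest is BC4.

BC4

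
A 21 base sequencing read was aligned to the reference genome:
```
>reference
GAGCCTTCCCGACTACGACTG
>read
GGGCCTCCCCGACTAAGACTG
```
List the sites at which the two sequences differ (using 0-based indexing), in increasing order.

1, 6, 15

Scanning 0-based: 1: A/G; 6: T/C; 15: C/A.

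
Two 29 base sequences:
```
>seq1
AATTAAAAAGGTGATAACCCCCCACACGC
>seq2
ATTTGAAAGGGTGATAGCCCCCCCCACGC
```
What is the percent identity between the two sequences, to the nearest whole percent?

83%

5 positions differ (2, 5, 9, 17, 24), so 24 of 29 match: 24/29 = 82.76%.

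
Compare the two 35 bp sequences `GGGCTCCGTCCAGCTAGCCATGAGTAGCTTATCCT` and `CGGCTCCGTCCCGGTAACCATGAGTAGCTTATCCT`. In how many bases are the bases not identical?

4

Comparing position by position, 4 bases differ: 1 (G/C), 12 (A/C), 14 (C/G), 17 (G/A).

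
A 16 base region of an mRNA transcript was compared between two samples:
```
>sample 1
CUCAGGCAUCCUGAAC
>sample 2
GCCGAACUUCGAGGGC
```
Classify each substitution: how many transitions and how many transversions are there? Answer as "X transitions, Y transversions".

6 transitions, 4 transversions

Transitions (purine↔purine or pyrimidine↔pyrimidine): 2 U→C, 4 A→G, 5 G→A, 6 G→A, 14 A→G, 15 A→G.
Transversions (purine↔pyrimidine): 1 C→G, 8 A→U, 11 C→G, 12 U→A.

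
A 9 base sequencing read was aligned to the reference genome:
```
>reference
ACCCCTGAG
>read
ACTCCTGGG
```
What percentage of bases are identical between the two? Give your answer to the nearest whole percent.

2 positions differ (3, 8), so 7 of 9 match: 7/9 = 77.78%.

78%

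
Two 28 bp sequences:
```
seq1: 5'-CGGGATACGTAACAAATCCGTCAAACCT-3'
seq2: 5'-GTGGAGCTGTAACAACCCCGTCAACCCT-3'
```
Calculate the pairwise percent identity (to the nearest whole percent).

Mismatches at positions 1, 2, 6, 7, 8, 16, 17, 25 (1-based): 8 of 28.
Identical positions: 20/28 = 71.43% → 71%.

71%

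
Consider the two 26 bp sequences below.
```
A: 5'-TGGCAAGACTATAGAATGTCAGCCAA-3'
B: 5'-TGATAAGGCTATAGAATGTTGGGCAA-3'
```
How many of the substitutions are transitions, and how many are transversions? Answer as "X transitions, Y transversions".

5 transitions, 1 transversion

Mismatches (1-based):
base 3: G→A (purine→purine, transition)
base 4: C→T (pyrimidine→pyrimidine, transition)
base 8: A→G (purine→purine, transition)
base 20: C→T (pyrimidine→pyrimidine, transition)
base 21: A→G (purine→purine, transition)
base 23: C→G (pyrimidine→purine, transversion)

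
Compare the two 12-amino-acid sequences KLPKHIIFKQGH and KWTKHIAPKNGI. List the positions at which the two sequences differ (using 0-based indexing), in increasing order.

1, 2, 6, 7, 9, 11

Scanning 0-based: 1: L/W; 2: P/T; 6: I/A; 7: F/P; 9: Q/N; 11: H/I.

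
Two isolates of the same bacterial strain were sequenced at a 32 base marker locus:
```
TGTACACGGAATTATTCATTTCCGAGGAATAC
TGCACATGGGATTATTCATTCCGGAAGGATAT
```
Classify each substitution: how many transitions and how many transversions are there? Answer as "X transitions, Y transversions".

Transitions (purine↔purine or pyrimidine↔pyrimidine): 3 T→C, 7 C→T, 10 A→G, 21 T→C, 26 G→A, 28 A→G, 32 C→T.
Transversions (purine↔pyrimidine): 23 C→G.

7 transitions, 1 transversion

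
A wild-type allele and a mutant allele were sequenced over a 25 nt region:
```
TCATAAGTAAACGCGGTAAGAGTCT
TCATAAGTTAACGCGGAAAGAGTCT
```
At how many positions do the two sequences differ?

Comparing position by position, 2 positions differ: 9 (A/T), 17 (T/A).

2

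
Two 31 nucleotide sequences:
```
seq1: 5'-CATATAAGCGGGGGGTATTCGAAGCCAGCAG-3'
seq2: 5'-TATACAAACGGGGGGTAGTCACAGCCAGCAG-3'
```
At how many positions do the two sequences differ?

6

Mismatches (1-based): position 1: C→T; position 5: T→C; position 8: G→A; position 18: T→G; position 21: G→A; position 22: A→C.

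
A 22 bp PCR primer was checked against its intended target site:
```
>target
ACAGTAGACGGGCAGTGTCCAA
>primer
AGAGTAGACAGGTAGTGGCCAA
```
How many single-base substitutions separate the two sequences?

Comparing position by position, 4 positions differ: 2 (C/G), 10 (G/A), 13 (C/T), 18 (T/G).

4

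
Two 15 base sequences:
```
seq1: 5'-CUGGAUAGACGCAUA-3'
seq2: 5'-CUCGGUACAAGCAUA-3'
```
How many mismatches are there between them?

4

Mismatches (1-based): base 3: G→C; base 5: A→G; base 8: G→C; base 10: C→A.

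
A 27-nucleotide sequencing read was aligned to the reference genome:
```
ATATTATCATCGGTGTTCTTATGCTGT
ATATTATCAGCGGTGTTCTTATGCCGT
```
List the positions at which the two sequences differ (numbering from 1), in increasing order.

10, 25

Differences at position 10 (T→G), position 25 (T→C).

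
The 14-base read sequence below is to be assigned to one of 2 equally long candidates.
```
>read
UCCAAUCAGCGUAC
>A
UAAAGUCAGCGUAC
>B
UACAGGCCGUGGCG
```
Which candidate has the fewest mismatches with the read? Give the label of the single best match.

Hamming distances to read — A: 3; B: 8.
Smallest is A with 3 mismatches.

A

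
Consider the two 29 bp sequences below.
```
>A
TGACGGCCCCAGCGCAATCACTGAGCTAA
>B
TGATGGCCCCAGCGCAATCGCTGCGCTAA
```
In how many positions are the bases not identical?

3

Mismatches (1-based): position 4: C→T; position 20: A→G; position 24: A→C.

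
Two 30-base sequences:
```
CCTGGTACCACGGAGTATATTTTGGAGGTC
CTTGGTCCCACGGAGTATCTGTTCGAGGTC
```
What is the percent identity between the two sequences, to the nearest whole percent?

83%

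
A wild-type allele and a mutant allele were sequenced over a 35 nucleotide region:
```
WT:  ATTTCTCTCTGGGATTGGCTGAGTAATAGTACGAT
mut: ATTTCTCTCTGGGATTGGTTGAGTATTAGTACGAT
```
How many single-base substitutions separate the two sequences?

The sequences differ at positions 19, 26 (1-based) — 2 in total.

2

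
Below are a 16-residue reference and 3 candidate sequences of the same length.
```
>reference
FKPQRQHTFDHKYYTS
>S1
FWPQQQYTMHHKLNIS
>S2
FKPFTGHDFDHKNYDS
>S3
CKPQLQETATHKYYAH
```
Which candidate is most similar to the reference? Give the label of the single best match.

S2

Hamming distances to reference — S1: 8; S2: 6; S3: 7.
Smallest is S2 with 6 mismatches.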